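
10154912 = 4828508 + 5326404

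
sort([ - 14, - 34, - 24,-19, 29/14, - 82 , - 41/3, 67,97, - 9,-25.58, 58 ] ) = [ - 82,-34, - 25.58, - 24, -19, - 14,-41/3,-9, 29/14,58, 67,97 ]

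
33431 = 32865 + 566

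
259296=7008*37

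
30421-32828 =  - 2407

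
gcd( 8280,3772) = 92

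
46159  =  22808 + 23351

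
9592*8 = 76736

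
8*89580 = 716640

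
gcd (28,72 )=4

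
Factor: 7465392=2^4*3^3*11^1 *1571^1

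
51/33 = 17/11 = 1.55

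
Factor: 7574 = 2^1 *7^1*541^1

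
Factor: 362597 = 71^1*5107^1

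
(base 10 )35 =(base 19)1G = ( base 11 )32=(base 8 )43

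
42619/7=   6088 + 3/7 = 6088.43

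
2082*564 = 1174248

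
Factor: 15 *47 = 705=3^1 * 5^1*47^1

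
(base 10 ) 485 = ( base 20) 145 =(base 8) 745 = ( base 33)EN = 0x1E5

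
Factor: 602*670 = 2^2 * 5^1 * 7^1*43^1 * 67^1 = 403340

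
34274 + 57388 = 91662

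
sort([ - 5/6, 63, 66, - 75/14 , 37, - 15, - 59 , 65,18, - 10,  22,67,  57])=[ - 59, - 15, - 10, - 75/14, - 5/6,18,22,  37,57,63, 65 , 66,  67 ] 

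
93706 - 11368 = 82338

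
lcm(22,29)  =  638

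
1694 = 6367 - 4673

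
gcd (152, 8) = 8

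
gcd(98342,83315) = 1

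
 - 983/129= -8 + 49/129 = -7.62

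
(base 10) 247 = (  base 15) 117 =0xF7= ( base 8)367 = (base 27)94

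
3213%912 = 477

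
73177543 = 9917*7379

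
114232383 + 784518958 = 898751341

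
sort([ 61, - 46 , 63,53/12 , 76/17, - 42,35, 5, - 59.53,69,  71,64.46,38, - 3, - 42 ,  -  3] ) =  [-59.53, - 46,  -  42,-42,-3,-3,53/12,76/17,5, 35, 38,61,63,64.46 , 69,71]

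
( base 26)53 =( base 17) 7e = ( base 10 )133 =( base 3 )11221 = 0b10000101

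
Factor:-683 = - 683^1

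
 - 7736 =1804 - 9540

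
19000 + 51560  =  70560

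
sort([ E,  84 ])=[E,84] 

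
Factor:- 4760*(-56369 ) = 2^3* 5^1*7^1 * 17^1 * 56369^1 = 268316440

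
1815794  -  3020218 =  - 1204424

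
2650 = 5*530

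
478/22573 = 478/22573 = 0.02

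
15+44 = 59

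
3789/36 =105  +  1/4 = 105.25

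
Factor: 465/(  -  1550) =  - 3/10 = -2^( - 1)*3^1*5^( - 1)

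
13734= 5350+8384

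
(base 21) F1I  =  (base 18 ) 129c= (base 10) 6654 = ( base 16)19fe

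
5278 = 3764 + 1514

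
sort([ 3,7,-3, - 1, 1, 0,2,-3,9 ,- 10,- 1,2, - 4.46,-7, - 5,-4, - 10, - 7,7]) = [ - 10, - 10, - 7 , - 7,-5, - 4.46, - 4,- 3,  -  3,- 1, - 1, 0,1 , 2 , 2, 3 , 7,7 , 9]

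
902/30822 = 41/1401 = 0.03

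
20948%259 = 228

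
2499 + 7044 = 9543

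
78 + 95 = 173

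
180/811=180/811 = 0.22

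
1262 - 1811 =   -  549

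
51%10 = 1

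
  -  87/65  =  -2 + 43/65 = -  1.34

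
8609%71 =18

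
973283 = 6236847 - 5263564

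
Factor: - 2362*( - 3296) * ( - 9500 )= - 73958944000 = - 2^8*5^3*19^1 * 103^1*1181^1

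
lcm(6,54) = 54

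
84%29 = 26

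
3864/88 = 483/11 = 43.91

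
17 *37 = 629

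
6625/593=11 + 102/593 = 11.17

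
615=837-222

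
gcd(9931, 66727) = 1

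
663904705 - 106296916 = 557607789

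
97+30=127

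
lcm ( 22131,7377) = 22131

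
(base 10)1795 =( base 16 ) 703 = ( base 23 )391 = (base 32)1o3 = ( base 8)3403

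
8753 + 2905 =11658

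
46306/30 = 23153/15   =  1543.53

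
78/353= 78/353 = 0.22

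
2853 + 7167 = 10020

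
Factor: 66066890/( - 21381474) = -33033445/10690737 = -3^( - 1)* 5^1*31^1*211^(  -  1)*16889^( -1 ) * 213119^1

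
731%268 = 195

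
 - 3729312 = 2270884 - 6000196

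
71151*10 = 711510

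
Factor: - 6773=-13^1*521^1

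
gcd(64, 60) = 4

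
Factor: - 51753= - 3^1*13^1*1327^1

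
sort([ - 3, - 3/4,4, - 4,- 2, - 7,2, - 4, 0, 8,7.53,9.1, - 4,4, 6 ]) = [ - 7, - 4, - 4, - 4, - 3, - 2,-3/4,0, 2,  4, 4,  6,7.53,8, 9.1 ]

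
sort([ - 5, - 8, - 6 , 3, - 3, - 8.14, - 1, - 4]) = [ - 8.14, - 8, - 6 , - 5, - 4, - 3 , - 1, 3]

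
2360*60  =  141600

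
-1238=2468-3706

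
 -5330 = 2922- 8252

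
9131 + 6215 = 15346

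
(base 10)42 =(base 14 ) 30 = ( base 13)33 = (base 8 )52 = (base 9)46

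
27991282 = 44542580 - 16551298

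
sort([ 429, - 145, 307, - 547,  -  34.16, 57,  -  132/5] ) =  [  -  547, - 145,-34.16,-132/5, 57, 307, 429 ] 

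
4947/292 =16  +  275/292 =16.94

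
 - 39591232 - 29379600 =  - 68970832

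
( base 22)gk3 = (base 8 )17773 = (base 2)1111111111011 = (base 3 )102020020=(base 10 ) 8187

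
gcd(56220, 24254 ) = 2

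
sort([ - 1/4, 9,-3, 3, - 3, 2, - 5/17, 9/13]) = [ - 3,  -  3 , - 5/17,-1/4, 9/13 , 2, 3,9 ] 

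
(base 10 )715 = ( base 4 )23023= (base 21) 1d1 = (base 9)874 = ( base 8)1313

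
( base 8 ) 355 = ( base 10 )237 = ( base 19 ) C9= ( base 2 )11101101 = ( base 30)7R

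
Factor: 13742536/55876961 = 2^3 * 7^(-1)*1717817^1*7982423^( -1)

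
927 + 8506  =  9433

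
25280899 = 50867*497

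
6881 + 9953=16834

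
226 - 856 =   -  630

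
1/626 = 1/626 = 0.00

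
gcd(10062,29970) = 18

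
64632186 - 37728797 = 26903389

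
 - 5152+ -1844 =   -  6996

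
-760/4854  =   - 380/2427 = -0.16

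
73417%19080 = 16177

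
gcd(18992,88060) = 4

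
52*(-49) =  - 2548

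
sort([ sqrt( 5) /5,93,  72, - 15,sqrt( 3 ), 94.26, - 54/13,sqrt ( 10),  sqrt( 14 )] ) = [ - 15, - 54/13,sqrt(5)/5,  sqrt (3),sqrt( 10),sqrt( 14),  72,93, 94.26 ]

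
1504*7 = 10528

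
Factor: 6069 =3^1* 7^1*17^2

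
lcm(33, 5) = 165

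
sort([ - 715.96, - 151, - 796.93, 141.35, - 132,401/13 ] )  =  [ - 796.93,-715.96, - 151, - 132 , 401/13, 141.35 ]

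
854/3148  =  427/1574  =  0.27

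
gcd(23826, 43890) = 1254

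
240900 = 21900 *11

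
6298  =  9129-2831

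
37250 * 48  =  1788000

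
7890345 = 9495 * 831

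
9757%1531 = 571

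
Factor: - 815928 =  - 2^3*3^1  *  33997^1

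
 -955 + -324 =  - 1279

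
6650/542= 3325/271 = 12.27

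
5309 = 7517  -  2208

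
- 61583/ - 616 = 61583/616 = 99.97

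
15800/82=192+ 28/41 = 192.68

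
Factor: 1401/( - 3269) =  - 3/7 = -3^1*7^( - 1)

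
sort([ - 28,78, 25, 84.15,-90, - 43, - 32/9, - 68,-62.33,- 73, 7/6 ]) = [ - 90,-73, -68, - 62.33, - 43,-28,-32/9, 7/6  ,  25,78,84.15 ] 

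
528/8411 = 528/8411 = 0.06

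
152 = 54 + 98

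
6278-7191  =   - 913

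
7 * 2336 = 16352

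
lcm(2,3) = 6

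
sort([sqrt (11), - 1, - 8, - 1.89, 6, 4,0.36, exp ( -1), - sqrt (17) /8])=[ - 8, - 1.89 , - 1, - sqrt(17)/8 , 0.36, exp( -1),  sqrt( 11 ), 4, 6]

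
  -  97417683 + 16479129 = - 80938554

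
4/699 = 4/699=0.01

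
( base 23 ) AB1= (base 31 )5nq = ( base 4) 1112220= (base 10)5544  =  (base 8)12650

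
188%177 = 11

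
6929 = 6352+577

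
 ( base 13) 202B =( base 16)114F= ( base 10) 4431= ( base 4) 1011033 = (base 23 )88F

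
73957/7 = 10565 + 2/7 = 10565.29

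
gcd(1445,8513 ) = 1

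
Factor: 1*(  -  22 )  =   - 2^1*11^1 = - 22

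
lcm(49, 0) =0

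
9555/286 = 735/22  =  33.41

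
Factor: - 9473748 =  - 2^2 * 3^1*59^1 * 13381^1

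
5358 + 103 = 5461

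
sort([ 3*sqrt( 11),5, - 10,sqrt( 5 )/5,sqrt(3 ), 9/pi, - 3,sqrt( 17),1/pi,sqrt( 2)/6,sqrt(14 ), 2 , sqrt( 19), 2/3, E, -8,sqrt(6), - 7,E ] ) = [ - 10, - 8, - 7, - 3 , sqrt( 2)/6,1/pi, sqrt(5)/5,2/3,sqrt ( 3 ),2, sqrt(6),E,E  ,  9/pi,sqrt ( 14),sqrt( 17),sqrt(19 ), 5,  3*sqrt(11 )]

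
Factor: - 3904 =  - 2^6*61^1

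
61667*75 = 4625025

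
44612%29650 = 14962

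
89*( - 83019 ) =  - 7388691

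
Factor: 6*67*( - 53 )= - 2^1*3^1*53^1  *67^1=   - 21306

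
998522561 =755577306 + 242945255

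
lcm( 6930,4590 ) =353430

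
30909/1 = 30909 = 30909.00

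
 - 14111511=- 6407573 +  - 7703938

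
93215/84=93215/84 = 1109.70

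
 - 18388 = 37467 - 55855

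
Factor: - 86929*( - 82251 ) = 7149997179 = 3^2*13^1*19^1*37^1*86929^1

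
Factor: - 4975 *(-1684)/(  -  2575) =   -  2^2*103^( - 1)* 199^1 * 421^1= - 335116/103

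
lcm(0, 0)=0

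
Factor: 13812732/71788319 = 2^2*3^2* 31^1 *211^( -1 )*397^(-1 ) * 857^(-1)*12377^1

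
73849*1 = 73849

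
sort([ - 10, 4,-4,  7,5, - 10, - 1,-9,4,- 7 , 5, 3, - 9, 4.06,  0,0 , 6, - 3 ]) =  [ - 10 , - 10, - 9,- 9, - 7, - 4, - 3, - 1 , 0,0,3 , 4,4, 4.06,5,5, 6, 7 ] 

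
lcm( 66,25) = 1650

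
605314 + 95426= 700740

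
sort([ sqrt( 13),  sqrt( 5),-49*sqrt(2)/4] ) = [  -  49 * sqrt( 2 ) /4,sqrt(5), sqrt( 13 ) ] 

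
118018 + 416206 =534224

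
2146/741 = 2146/741 = 2.90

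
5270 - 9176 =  - 3906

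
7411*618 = 4579998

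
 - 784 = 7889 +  - 8673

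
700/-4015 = -1  +  663/803 = - 0.17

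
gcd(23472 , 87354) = 18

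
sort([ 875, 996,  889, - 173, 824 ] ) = [ - 173, 824 , 875, 889, 996 ]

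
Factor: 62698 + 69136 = 131834  =  2^1 *29^1*2273^1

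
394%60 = 34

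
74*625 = 46250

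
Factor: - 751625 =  - 5^3*7^1*859^1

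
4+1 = 5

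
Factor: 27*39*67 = 70551 = 3^4*13^1*67^1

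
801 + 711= 1512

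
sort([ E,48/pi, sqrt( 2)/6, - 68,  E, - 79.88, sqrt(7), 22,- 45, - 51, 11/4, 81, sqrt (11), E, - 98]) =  [  -  98, - 79.88, - 68, - 51, - 45,sqrt(2) /6, sqrt( 7 ), E, E, E,11/4,sqrt( 11),48/pi,22, 81 ] 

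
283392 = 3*94464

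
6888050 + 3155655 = 10043705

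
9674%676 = 210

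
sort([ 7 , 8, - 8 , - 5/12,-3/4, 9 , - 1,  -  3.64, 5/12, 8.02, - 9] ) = [ - 9,- 8, - 3.64, - 1, - 3/4,-5/12, 5/12, 7,8,8.02,  9] 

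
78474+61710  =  140184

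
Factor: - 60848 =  - 2^4*3803^1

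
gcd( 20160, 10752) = 1344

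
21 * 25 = 525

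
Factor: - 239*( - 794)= 189766  =  2^1*239^1*397^1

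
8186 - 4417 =3769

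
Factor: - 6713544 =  - 2^3*3^1*279731^1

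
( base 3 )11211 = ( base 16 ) 82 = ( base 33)3V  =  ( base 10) 130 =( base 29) 4e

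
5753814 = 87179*66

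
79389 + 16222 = 95611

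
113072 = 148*764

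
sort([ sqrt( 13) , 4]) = [sqrt( 13), 4]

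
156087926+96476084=252564010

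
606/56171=606/56171 = 0.01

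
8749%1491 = 1294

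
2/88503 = 2/88503 = 0.00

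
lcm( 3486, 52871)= 317226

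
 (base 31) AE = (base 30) ao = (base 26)cc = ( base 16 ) 144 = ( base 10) 324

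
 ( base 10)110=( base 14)7c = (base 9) 132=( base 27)42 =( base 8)156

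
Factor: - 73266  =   - 2^1*3^1*12211^1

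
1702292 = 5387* 316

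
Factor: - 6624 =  - 2^5*3^2*23^1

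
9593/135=9593/135= 71.06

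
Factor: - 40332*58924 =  - 2^4*3^1 *3361^1*14731^1 =-2376522768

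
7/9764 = 7/9764 = 0.00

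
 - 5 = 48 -53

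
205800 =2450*84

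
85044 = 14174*6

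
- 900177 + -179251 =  - 1079428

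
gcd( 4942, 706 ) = 706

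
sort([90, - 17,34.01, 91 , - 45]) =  [-45, - 17,34.01,  90,91 ] 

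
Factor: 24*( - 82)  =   - 2^4*3^1 * 41^1  =  - 1968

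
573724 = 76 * 7549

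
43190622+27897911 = 71088533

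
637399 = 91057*7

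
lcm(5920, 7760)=574240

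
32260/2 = 16130 = 16130.00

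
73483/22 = 73483/22 = 3340.14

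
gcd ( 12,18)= 6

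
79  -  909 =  - 830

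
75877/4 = 18969 + 1/4 = 18969.25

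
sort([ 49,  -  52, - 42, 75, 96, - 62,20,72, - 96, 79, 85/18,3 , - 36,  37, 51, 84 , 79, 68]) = [ - 96, - 62, - 52, - 42,  -  36, 3, 85/18, 20,37 , 49, 51, 68, 72, 75 , 79,79, 84, 96 ] 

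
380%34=6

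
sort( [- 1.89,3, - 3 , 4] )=[  -  3, - 1.89,3, 4 ]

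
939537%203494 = 125561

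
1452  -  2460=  - 1008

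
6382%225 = 82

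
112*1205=134960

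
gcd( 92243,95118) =1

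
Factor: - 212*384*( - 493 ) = 2^9*3^1*17^1*29^1 * 53^1 = 40134144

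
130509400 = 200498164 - 69988764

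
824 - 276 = 548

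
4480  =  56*80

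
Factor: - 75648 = -2^7*3^1 * 197^1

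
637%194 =55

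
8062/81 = 8062/81 = 99.53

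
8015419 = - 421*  ( - 19039)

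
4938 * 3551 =17534838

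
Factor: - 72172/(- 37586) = 2^1*18043^1*18793^(-1 ) = 36086/18793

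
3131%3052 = 79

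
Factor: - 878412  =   - 2^2*3^1*71^1*1031^1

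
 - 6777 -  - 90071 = 83294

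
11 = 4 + 7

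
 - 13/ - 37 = 13/37  =  0.35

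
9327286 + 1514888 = 10842174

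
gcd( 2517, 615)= 3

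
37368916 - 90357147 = -52988231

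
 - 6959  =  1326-8285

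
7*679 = 4753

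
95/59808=95/59808  =  0.00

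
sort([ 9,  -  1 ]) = [ - 1,9]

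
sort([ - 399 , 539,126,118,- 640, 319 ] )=[ - 640, - 399, 118,  126, 319,  539]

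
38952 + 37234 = 76186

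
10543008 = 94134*112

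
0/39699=0 = 0.00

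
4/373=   4/373 = 0.01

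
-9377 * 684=  -  6413868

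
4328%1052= 120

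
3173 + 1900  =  5073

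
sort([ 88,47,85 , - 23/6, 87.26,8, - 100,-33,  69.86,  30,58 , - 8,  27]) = [-100, - 33, - 8,-23/6, 8 , 27,30,47,58,69.86,85,87.26,  88 ]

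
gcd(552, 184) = 184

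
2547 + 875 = 3422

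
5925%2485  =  955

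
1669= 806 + 863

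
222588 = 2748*81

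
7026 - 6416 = 610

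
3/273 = 1/91 = 0.01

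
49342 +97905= 147247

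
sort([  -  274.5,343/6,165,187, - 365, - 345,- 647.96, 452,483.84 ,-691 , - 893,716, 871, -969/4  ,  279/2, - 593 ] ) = [ - 893, - 691,-647.96,- 593, - 365, - 345, - 274.5 ,-969/4, 343/6,279/2,  165, 187, 452,483.84,716,871]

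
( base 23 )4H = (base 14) 7b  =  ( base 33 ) 3a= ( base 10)109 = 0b1101101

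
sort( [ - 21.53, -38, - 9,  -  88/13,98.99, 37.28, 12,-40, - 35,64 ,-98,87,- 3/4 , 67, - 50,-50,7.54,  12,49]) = [ -98 , - 50, - 50, - 40, - 38, - 35,  -  21.53, - 9, - 88/13,-3/4, 7.54,12,12, 37.28,49, 64,67,87,98.99]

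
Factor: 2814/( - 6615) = - 2^1*3^( - 2)*5^(-1) * 7^( - 1 )*67^1 = -134/315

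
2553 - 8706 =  - 6153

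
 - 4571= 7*(- 653 )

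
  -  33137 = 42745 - 75882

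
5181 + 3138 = 8319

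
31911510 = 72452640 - 40541130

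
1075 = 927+148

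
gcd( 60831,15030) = 9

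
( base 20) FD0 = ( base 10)6260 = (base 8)14164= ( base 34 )5e4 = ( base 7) 24152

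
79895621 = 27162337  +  52733284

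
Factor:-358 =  - 2^1 * 179^1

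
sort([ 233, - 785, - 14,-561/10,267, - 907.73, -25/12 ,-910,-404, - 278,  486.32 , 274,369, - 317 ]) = [  -  910,  -  907.73, -785,- 404, - 317,-278,- 561/10, - 14  , - 25/12,233 , 267,274,369,486.32] 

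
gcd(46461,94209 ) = 3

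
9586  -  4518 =5068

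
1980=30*66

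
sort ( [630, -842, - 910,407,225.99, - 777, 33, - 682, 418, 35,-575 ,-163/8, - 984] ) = [ - 984, - 910, - 842, - 777,  -  682, - 575, - 163/8, 33,35 , 225.99, 407, 418,630] 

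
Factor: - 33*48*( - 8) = 12672 =2^7*3^2 * 11^1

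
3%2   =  1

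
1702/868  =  1+417/434 = 1.96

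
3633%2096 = 1537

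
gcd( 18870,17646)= 102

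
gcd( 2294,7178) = 74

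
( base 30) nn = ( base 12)4B5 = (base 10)713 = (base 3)222102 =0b1011001001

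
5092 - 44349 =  -39257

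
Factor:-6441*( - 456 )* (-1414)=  - 2^4 * 3^2*7^1 * 19^2*101^1*113^1=- 4153053744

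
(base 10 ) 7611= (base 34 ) 6jt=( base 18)158F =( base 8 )16673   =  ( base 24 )D53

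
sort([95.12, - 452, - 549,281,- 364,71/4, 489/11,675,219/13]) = [ - 549 , - 452 , - 364, 219/13,71/4, 489/11,95.12,281, 675]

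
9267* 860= 7969620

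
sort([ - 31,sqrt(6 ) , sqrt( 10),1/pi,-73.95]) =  [  -  73.95 ,-31, 1/pi, sqrt (6), sqrt( 10)]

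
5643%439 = 375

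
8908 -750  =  8158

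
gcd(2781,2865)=3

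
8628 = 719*12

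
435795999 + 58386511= 494182510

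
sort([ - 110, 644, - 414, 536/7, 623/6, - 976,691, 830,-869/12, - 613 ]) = [  -  976, - 613, - 414, - 110, - 869/12,536/7,623/6, 644, 691, 830] 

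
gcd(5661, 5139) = 9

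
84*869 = 72996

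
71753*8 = 574024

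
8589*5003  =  42970767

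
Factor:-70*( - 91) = 6370 = 2^1*5^1*7^2*13^1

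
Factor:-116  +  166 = 50  =  2^1*5^2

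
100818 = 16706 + 84112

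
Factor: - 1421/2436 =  - 2^( -2 )*3^( -1) * 7^1 = - 7/12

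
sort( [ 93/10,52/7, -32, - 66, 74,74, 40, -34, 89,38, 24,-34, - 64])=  [ - 66, - 64,-34, - 34,-32,  52/7, 93/10, 24, 38, 40, 74,74  ,  89]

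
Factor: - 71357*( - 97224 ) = 2^3  *  3^1*11^1 * 13^1 * 499^1 *4051^1 = 6937612968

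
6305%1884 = 653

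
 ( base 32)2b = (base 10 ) 75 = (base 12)63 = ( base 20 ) 3f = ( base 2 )1001011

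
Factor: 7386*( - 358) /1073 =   -  2644188/1073 = - 2^2*3^1*29^ ( - 1)*37^( - 1 )*179^1*1231^1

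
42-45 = - 3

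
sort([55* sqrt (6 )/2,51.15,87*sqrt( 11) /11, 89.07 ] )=[87 * sqrt (11)/11 , 51.15, 55 * sqrt(6)/2, 89.07]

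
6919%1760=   1639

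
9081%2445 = 1746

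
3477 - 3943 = - 466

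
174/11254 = 87/5627 = 0.02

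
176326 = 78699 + 97627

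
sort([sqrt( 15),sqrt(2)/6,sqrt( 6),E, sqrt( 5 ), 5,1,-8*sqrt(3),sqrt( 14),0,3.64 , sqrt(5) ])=[-8*sqrt( 3 ),0,sqrt( 2)/6,1, sqrt(5 ), sqrt( 5),sqrt(6),  E , 3.64, sqrt ( 14),sqrt( 15), 5] 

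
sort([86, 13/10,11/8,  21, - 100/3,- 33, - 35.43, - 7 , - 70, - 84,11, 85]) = [ - 84, -70, - 35.43,  -  100/3, - 33, - 7,13/10 , 11/8,11,  21,85, 86 ] 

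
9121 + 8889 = 18010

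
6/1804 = 3/902 = 0.00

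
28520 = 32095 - 3575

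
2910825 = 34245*85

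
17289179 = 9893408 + 7395771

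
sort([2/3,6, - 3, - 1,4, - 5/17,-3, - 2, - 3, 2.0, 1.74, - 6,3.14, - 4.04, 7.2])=[ - 6, - 4.04, - 3, - 3, - 3, - 2, - 1, - 5/17,2/3,1.74, 2.0,  3.14,4,  6,7.2] 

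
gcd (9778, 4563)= 1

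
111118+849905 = 961023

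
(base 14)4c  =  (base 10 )68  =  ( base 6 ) 152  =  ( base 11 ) 62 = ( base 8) 104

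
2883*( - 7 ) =-20181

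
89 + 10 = 99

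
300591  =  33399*9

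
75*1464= 109800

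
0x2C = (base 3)1122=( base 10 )44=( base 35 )19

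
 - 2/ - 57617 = 2/57617 = 0.00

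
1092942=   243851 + 849091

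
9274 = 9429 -155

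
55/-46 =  - 2 + 37/46 = - 1.20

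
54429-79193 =-24764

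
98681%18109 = 8136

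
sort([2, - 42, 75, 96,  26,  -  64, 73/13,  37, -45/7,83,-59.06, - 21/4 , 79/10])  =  [  -  64,  -  59.06, - 42, - 45/7, -21/4, 2,73/13, 79/10,  26,37, 75, 83,  96]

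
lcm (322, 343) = 15778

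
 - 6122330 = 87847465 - 93969795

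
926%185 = 1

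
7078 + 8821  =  15899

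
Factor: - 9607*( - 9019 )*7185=622548154605=3^1*5^1*13^1* 29^1*311^1 * 479^1*739^1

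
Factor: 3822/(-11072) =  - 2^(- 5)*3^1 * 7^2*13^1*173^( -1 )=- 1911/5536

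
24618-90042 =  - 65424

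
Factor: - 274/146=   -  73^ (  -  1 ) * 137^1 = - 137/73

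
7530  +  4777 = 12307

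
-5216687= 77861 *( - 67)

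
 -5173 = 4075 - 9248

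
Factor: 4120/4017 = 40/39 = 2^3*3^ ( - 1)*5^1* 13^ ( - 1)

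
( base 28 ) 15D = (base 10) 937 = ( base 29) 139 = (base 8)1651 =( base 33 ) SD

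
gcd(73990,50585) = 755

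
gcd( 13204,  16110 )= 2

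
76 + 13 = 89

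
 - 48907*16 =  - 782512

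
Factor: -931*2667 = -2482977 = - 3^1* 7^3*19^1*127^1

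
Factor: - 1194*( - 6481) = 7738314= 2^1 * 3^1 * 199^1*6481^1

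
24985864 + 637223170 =662209034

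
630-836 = -206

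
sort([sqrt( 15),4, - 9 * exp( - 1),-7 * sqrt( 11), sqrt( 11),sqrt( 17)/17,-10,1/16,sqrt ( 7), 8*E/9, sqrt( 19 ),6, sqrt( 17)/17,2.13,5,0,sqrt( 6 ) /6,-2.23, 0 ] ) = [ - 7 * sqrt( 11) , - 10 , - 9*exp (-1),  -  2.23,0,0,1/16,  sqrt( 17)/17,sqrt ( 17) /17,sqrt( 6)/6,2.13, 8*E/9,  sqrt( 7),sqrt( 11 ),sqrt (15 ),4,sqrt (19),5,6]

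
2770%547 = 35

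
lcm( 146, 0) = 0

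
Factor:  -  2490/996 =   -  2^( - 1 )* 5^1 = -5/2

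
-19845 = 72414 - 92259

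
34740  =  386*90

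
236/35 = 6 + 26/35 = 6.74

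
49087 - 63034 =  - 13947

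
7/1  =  7 = 7.00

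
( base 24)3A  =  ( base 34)2E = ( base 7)145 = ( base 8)122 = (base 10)82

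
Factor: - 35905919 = - 7^1*137^1*37441^1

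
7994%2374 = 872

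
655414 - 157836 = 497578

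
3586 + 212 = 3798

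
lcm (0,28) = 0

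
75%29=17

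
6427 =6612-185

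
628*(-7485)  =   - 4700580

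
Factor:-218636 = -2^2*11^1 * 4969^1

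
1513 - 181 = 1332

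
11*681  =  7491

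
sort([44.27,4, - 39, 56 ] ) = [ - 39, 4,44.27,56]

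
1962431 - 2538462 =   -  576031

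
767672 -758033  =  9639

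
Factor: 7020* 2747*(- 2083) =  - 40168447020=- 2^2*3^3*5^1 * 13^1*41^1*67^1*2083^1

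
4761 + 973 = 5734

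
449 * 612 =274788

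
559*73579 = 41130661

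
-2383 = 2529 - 4912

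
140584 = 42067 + 98517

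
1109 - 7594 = -6485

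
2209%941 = 327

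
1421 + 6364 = 7785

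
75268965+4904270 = 80173235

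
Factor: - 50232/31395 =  - 8/5 = - 2^3 * 5^(-1) 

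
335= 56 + 279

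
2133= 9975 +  - 7842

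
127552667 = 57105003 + 70447664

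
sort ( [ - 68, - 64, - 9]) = [  -  68, - 64, - 9] 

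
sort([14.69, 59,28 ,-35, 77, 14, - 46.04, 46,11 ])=[ - 46.04, - 35 , 11, 14, 14.69 , 28,46,59, 77]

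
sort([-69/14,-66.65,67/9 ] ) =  [ - 66.65, - 69/14, 67/9 ] 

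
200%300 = 200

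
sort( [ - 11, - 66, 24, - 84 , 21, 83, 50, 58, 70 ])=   [ - 84, - 66 , - 11, 21, 24, 50,58, 70, 83 ] 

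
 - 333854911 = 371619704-705474615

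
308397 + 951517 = 1259914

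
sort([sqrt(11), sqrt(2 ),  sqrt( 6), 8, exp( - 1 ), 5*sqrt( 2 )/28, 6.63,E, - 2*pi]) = [ - 2*pi,5*sqrt(2 )/28, exp(-1) , sqrt( 2), sqrt( 6 ),E, sqrt(11 ),6.63,8]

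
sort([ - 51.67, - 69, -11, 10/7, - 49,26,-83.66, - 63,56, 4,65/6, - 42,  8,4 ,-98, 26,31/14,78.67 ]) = [- 98,-83.66,-69, - 63, - 51.67,-49, - 42  ,-11, 10/7 , 31/14,4, 4, 8,65/6,26, 26, 56, 78.67 ]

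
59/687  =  59/687 = 0.09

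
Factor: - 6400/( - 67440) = 2^4*3^(-1)*5^1*281^( - 1) = 80/843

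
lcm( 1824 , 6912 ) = 131328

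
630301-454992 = 175309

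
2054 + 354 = 2408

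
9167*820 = 7516940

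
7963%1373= 1098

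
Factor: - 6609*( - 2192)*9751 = 2^4*3^1*7^2*137^1 * 199^1*2203^1= 141262034928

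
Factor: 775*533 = 5^2*13^1 * 31^1 * 41^1 = 413075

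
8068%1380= 1168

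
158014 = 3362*47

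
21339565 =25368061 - 4028496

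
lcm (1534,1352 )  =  79768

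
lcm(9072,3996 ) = 335664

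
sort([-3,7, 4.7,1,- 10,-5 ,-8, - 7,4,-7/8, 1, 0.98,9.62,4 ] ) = [-10, - 8 , - 7, - 5, - 3, - 7/8,0.98,1,1, 4, 4,4.7, 7, 9.62 ]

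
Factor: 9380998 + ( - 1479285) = 7901713 = 7901713^1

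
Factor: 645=3^1 * 5^1*43^1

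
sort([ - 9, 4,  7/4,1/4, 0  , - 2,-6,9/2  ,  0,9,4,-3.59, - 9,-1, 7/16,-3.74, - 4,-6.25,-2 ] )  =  [-9 ,  -  9,-6.25,-6, - 4,-3.74,-3.59,- 2, -2,-1, 0,  0, 1/4,  7/16, 7/4, 4,4,9/2,9 ]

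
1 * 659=659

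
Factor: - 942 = -2^1 * 3^1*157^1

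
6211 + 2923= 9134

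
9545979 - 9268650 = 277329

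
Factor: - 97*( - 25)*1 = 5^2*97^1 = 2425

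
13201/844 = 15 + 541/844 =15.64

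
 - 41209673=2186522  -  43396195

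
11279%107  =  44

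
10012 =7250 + 2762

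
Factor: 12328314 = 2^1 * 3^1 *2054719^1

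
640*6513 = 4168320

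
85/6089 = 85/6089 = 0.01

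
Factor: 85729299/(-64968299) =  - 3^1*11^(  -  1)*79^1*421^( - 1)*14029^(- 1)*361727^1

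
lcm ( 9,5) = 45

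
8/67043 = 8/67043= 0.00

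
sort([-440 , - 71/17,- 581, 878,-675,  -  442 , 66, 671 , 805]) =[ - 675, - 581,-442, - 440, - 71/17,  66, 671, 805,878] 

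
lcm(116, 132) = 3828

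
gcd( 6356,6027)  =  7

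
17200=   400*43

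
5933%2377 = 1179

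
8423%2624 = 551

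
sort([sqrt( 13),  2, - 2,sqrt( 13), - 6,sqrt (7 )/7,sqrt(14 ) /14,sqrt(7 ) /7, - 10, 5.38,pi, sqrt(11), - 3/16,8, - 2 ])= [ - 10, - 6,-2, - 2, - 3/16,sqrt( 14)/14,sqrt( 7)/7,sqrt( 7 )/7, 2,pi, sqrt(11), sqrt(13), sqrt(13 ), 5.38, 8 ]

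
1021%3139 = 1021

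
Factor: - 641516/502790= - 2^1 *5^(-1 )*19^1*23^1*137^(  -  1) = - 874/685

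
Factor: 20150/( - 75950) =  - 7^( - 2) * 13^1 = - 13/49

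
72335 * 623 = 45064705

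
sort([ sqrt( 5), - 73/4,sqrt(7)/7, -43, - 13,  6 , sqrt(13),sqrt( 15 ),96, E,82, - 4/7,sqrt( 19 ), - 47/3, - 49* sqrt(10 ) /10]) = [ - 43,- 73/4, - 47/3, - 49*sqrt(10)/10, - 13, - 4/7, sqrt(7)/7, sqrt( 5),  E,  sqrt(13),sqrt( 15 ),sqrt(19 ),6,82, 96]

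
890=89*10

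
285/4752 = 95/1584 = 0.06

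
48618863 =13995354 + 34623509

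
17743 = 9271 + 8472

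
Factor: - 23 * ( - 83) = 23^1*83^1 = 1909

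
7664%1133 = 866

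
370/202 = 1 + 84/101 = 1.83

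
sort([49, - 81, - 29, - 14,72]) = [  -  81, - 29,-14,49,72] 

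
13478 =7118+6360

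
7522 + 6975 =14497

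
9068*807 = 7317876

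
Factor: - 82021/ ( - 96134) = 2^( - 1 )*71^( - 1) * 677^ ( - 1) * 82021^1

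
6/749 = 6/749 = 0.01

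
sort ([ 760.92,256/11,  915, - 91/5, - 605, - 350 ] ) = [-605, - 350,- 91/5,256/11, 760.92,915 ]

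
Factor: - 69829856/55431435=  - 2^5*3^( - 1)*5^( - 1)*31^1*1873^( - 1)*1973^( - 1 )*70393^1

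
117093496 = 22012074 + 95081422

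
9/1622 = 9/1622 = 0.01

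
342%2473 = 342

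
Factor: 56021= 7^1 * 53^1*151^1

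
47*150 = 7050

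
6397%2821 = 755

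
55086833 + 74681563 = 129768396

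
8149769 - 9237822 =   -  1088053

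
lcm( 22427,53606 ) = 2197846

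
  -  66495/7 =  - 9500 + 5/7 = - 9499.29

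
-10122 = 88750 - 98872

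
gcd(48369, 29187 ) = 69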